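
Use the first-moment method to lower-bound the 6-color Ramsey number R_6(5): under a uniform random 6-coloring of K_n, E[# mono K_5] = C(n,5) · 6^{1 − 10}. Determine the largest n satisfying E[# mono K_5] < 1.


We need C(n, 5) · 6^{1 − 10} < 1, i.e. C(n, 5) < 6^{10 − 1} = 10077696.
Check values of n near the boundary:
  n = 65: C(65, 5) = 8259888; 8259888 < 10077696? YES
  n = 66: C(66, 5) = 8936928; 8936928 < 10077696? YES
  n = 67: C(67, 5) = 9657648; 9657648 < 10077696? YES
  n = 68: C(68, 5) = 10424128; 10424128 < 10077696? NO
The largest n with C(n, 5) < 10077696 is n = 67 (where E[X] = 67067/69984 ≈ 0.958). Hence R_6(5) > 67, i.e. R_6(5) ≥ 68.

Largest n = 67; hence R_6(5) > 67.


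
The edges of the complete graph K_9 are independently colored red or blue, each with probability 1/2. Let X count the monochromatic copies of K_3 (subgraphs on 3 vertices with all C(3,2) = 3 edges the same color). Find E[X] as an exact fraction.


Let X = Σ_S X_S over the C(9, 3) = 84 subsets S of size 3, where X_S = 1 if the K_3 on S is monochromatic.
For a fixed S, the K_3 on S has C(3, 2) = 3 edges. P[all 3 edges red] = (1/2)^3, and likewise for blue, so P[monochromatic] = 2·(1/2)^3 = 2^{1 − 3} = 1/4.
By linearity of expectation: E[X] = C(9, 3) · 2^{1 − 3} = 84 · 1/4 = 21.
Numerically: E[X] ≈ 21.00000.

E[X] = C(9,3)·2^(1−C(3,2)) = 21 ≈ 21.00000.


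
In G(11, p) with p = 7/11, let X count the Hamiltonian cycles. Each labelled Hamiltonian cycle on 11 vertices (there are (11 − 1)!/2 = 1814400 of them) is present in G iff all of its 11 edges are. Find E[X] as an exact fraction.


K_11 has (11 − 1)!/2 = 1814400 labelled Hamiltonian cycles.
For each such Hamiltonian cycle H, let X_H = 1 if all 11 edges of H are present in G. Then P[X_H = 1] = p^{11} = (7/11)^{11} = 1977326743/285311670611.
Summing the indicators: E[X] = Σ_H E[X_H] = 1814400 · p^{11} = 1814400 · 1977326743/285311670611 = 3587661642499200/285311670611.
Numerically: E[X] ≈ 12575.

E[X] = 1814400 · (7/11)^{11} = 3587661642499200/285311670611 ≈ 12575.


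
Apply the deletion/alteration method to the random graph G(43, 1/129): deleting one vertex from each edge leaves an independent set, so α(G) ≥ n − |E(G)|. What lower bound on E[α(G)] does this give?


E[|E(G)|] = C(43, 2)·p = 903 · (1/129) = 7.
E[α(G)] ≥ n − E[|E(G)|] = 43 − 7 = 36.
Numerically: ≈ 36.000.
(This is only a lower bound; the true E[α(G)] may be larger.)

E[α(G)] ≥ 36 ≈ 36.000.


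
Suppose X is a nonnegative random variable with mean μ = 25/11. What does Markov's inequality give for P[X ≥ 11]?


μ = E[X] = 25/11, a = 11.
Markov: P[X ≥ 11] ≤ μ/a = (25/11)/11 = 25/121.
Numerically: ≈ 0.207.
(Since a = 11 > μ = 2.273, the bound 25/121 is < 1 and informative.)

P[X ≥ 11] ≤ 25/121 ≈ 0.207.


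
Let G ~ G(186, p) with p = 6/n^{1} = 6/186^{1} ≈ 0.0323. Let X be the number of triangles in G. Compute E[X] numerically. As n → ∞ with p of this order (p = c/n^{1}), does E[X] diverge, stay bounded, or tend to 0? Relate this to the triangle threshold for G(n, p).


Number of potential triangles: C(186, 3) = 1055240.
Each occurs with probability p³ ≈ (0.0323)³ ≈ 3.35672e-05.
By linearity: E[X] = C(186, 3)·p³ ≈ 1055240 · 3.35672e-05 ≈ 35.421.
Here α = 1, so p = 6/n is exactly at the triangle threshold p ~ 1/n. Asymptotically E[X] → c³/6 = 6³/6 = 36 ≈ 36.000, a bounded constant. In this regime the triangle count is asymptotically Poisson(c³/6).

E[X] ≈ 35.421; in regime p = Θ(1/n^{1}) E[X] stays bounded (at the triangle threshold p ~ 1/n).


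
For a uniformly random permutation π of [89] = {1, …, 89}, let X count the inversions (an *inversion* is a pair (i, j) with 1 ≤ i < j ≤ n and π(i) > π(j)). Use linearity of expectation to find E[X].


Write X = Σ X_I over the C(89, 2) = 3916 pairs i < j, with X_I the indicator of one inversion.
There are 3916 indicators.
For each fixed pair i < j, the values π(i) and π(j) are two distinct elements of {1, …, 89} in uniformly random order; by symmetry P[π(i) > π(j)] = 1/2.
By linearity: E[X] = 3916 · (1/2) = C(89, 2) · (1/2) = 3916/2 = 1958 ≈ 1958.000000.

E[X] = 1958 = 1958.000000.


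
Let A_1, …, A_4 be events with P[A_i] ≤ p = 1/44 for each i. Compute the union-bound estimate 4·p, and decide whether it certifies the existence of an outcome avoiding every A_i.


Union bound: P[∪_{i=1}^{4} A_i] ≤ Σ_i P[A_i] ≤ 4·p = 4·(1/44) = 1/11.
Numerically: 1/11 ≈ 0.0909091.
Is 1/11 < 1? YES.
Since P[∪ A_i] ≤ 1/11 < 1, the complement has P[∩ A_i^c] ≥ 1 − 1/11 = 10/11 > 0, so some outcome avoids every A_i.

4·p = 1/11 ≈ 0.0909091; existence CERTIFIED by the union bound.


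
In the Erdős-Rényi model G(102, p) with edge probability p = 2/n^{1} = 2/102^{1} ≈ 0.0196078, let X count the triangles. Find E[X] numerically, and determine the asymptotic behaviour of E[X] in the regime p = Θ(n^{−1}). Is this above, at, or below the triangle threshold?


Number of potential triangles: C(102, 3) = 171700.
Each occurs with probability p³ ≈ (0.0196078)³ ≈ 7.53857868e-06.
By linearity: E[X] = C(102, 3)·p³ ≈ 171700 · 7.53857868e-06 ≈ 1.294374.
Here α = 1, so p = 2/n is exactly at the triangle threshold p ~ 1/n. Asymptotically E[X] → c³/6 = 2³/6 = 4/3 ≈ 1.333333, a bounded constant. In this regime the triangle count is asymptotically Poisson(c³/6).

E[X] ≈ 1.294374; in regime p = Θ(1/n^{1}) E[X] stays bounded (at the triangle threshold p ~ 1/n).


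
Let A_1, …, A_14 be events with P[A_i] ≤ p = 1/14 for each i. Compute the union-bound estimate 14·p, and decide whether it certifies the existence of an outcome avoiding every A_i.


Union bound: P[∪_{i=1}^{14} A_i] ≤ Σ_i P[A_i] ≤ 14·p = 14·(1/14) = 1.
Numerically: 1 ≈ 1.00000.
Is 1 < 1? NO.
Since the bound 1 is ≥ 1, the union bound is uninformative here; it does NOT by itself certify existence.

14·p = 1 ≈ 1.00000; existence NOT certified by the union bound.


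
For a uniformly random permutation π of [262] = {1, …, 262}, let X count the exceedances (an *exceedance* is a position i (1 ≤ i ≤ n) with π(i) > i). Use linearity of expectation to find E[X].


Write X = Σ_{i=1}^{262} X_i, where X_i = 1_{π(i) > i}.
For each fixed i, π(i) is uniform over {1, …, 262} (marginal of a uniform permutation), so P[π(i) > i] = (n − i)/n. Summing: Σ_{i=1}^{262} (n − i)/n = (0 + 1 + … + 261)/262 = 262(262 − 1)/(2·262) = (262 − 1)/2.
Hence E[X] = Σ_{i=1}^{262} (262 − i)/262 = 261/2 ≈ 130.5000.

E[X] = 261/2 = 130.5000.


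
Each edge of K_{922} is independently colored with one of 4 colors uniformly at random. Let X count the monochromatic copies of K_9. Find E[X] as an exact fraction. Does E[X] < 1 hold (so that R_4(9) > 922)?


E[X] = C(922, 9) · 4^{1 − 36} = 1275867683890227543270 · 4^{−35} = 1275867683890227543270/1180591620717411303424.
As a reduced fraction: E[X] = 637933841945113771635/590295810358705651712 ≈ 1.08070.
Is E[X] < 1? NO.
Since E[X] ≥ 1, the first-moment bound is inconclusive at n = 922; it does NOT by itself certify R_4(9) > 922.

E[X] = 637933841945113771635/590295810358705651712 ≈ 1.08070; E[X] ≥ 1; first-moment method inconclusive here.


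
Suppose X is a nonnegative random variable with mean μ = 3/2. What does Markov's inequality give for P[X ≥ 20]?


μ = E[X] = 3/2, a = 20.
Markov: P[X ≥ 20] ≤ μ/a = (3/2)/20 = 3/40.
Numerically: ≈ 0.0750.
(Since a = 20 > μ = 1.5000, the bound 3/40 is < 1 and informative.)

P[X ≥ 20] ≤ 3/40 ≈ 0.0750.


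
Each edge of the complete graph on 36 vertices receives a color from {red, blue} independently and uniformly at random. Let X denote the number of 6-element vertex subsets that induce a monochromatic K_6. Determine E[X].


Let X = Σ_S X_S over the C(36, 6) = 1947792 subsets S of size 6, where X_S = 1 if the K_6 on S is monochromatic.
For a fixed S, the K_6 on S has C(6, 2) = 15 edges. P[all 15 edges red] = (1/2)^15, and likewise for blue, so P[monochromatic] = 2·(1/2)^15 = 2^{1 − 15} = 1/16384.
Summing: E[X] = C(36, 6) · 2^{1 − 15} = 1947792 · 1/16384 = 121737/1024.
Numerically: E[X] ≈ 118.884.

E[X] = C(36,6)·2^(1−C(6,2)) = 121737/1024 ≈ 118.884.


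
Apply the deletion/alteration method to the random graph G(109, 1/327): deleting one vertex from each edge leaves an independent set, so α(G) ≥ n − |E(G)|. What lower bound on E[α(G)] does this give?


E[|E(G)|] = C(109, 2)·p = 5886 · (1/327) = 18.
E[α(G)] ≥ n − E[|E(G)|] = 109 − 18 = 91.
Numerically: ≈ 91.0000.
(This is only a lower bound; the true E[α(G)] may be larger.)

E[α(G)] ≥ 91 ≈ 91.0000.


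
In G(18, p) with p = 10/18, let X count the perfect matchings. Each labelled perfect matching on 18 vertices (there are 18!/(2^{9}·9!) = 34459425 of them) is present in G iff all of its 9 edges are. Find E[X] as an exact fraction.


K_18 has 18!/(2^{9}·9!) = 34459425 labelled perfect matchings.
For each such perfect matching H, let X_H = 1 if all 9 edges of H are present in G. Then P[X_H = 1] = p^{9} = (5/9)^{9} = 1953125/387420489.
Summing the indicators: E[X] = Σ_H E[X_H] = 34459425 · p^{9} = 34459425 · 1953125/387420489 = 830908203125/4782969.
Numerically: E[X] ≈ 1.7372e+05.

E[X] = 34459425 · (5/9)^{9} = 830908203125/4782969 ≈ 1.7372e+05.


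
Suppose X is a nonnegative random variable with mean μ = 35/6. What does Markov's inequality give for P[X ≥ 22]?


μ = E[X] = 35/6, a = 22.
Markov: P[X ≥ 22] ≤ μ/a = (35/6)/22 = 35/132.
Numerically: ≈ 0.265152.
(Since a = 22 > μ = 5.833333, the bound 35/132 is < 1 and informative.)

P[X ≥ 22] ≤ 35/132 ≈ 0.265152.


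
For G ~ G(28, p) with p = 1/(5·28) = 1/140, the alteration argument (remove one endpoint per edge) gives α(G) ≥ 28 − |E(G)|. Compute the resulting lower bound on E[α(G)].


E[|E(G)|] = C(28, 2)·p = 378 · (1/140) = 27/10.
E[α(G)] ≥ n − E[|E(G)|] = 28 − 27/10 = 253/10.
Numerically: ≈ 25.300.
(This is only a lower bound; the true E[α(G)] may be larger.)

E[α(G)] ≥ 253/10 ≈ 25.300.


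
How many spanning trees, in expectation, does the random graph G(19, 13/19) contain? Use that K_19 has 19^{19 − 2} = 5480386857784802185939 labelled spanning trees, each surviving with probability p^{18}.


K_19 has 19^{19 − 2} = 5480386857784802185939 labelled spanning trees.
For each such spanning tree H, let X_H = 1 if all 18 edges of H are present in G. Then P[X_H = 1] = p^{18} = (13/19)^{18} = 112455406951957393129/104127350297911241532841.
By linearity of expectation: E[X] = Σ_H E[X_H] = 5480386857784802185939 · p^{18} = 5480386857784802185939 · 112455406951957393129/104127350297911241532841 = 112455406951957393129/19.
Numerically: E[X] ≈ 5.919e+18.

E[X] = 5480386857784802185939 · (13/19)^{18} = 112455406951957393129/19 ≈ 5.919e+18.


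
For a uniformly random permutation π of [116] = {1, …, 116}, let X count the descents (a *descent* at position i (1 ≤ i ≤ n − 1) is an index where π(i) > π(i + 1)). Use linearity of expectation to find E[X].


Write X = Σ X_I over i = 1, …, 115, with X_I the indicator of one descent.
There are 115 indicators.
For each fixed i, the pair (π(i), π(i+1)) is a uniformly random ordered pair of distinct values from {1, …, 116}; by symmetry P[π(i) > π(i+1)] = 1/2.
By linearity: E[X] = 115 · (1/2) = (116 − 1) · (1/2) = 115/2 ≈ 57.500.

E[X] = 115/2 = 57.500.


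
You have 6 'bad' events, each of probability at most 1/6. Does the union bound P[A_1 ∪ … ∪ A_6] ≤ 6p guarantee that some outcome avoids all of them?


Union bound: P[∪_{i=1}^{6} A_i] ≤ Σ_i P[A_i] ≤ 6·p = 6·(1/6) = 1.
Numerically: 1 ≈ 1.0000.
Is 1 < 1? NO.
Since the bound 1 is ≥ 1, the union bound is uninformative here; it does NOT by itself certify existence.

6·p = 1 ≈ 1.0000; existence NOT certified by the union bound.


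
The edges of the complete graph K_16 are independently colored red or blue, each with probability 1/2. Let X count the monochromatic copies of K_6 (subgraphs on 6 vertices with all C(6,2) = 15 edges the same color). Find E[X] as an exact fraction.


Let X = Σ_S X_S over the C(16, 6) = 8008 subsets S of size 6, where X_S = 1 if the K_6 on S is monochromatic.
For a fixed S, the K_6 on S has C(6, 2) = 15 edges. P[all 15 edges red] = (1/2)^15, and likewise for blue, so P[monochromatic] = 2·(1/2)^15 = 2^{1 − 15} = 1/16384.
By linearity of expectation: E[X] = C(16, 6) · 2^{1 − 15} = 8008 · 1/16384 = 1001/2048.
Numerically: E[X] ≈ 0.488770.

E[X] = C(16,6)·2^(1−C(6,2)) = 1001/2048 ≈ 0.488770.


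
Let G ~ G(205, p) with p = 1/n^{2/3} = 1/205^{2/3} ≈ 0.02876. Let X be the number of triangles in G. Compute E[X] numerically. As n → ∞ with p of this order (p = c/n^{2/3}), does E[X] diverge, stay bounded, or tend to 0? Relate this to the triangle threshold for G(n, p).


Number of potential triangles: C(205, 3) = 1414910.
Each occurs with probability p³ ≈ (0.02876)³ ≈ 2.379536e-05.
By linearity: E[X] = C(205, 3)·p³ ≈ 1414910 · 2.379536e-05 ≈ 33.6683.
Since α = 2/3 < 1, p = c/n^{2/3} ≫ 1/n is above the triangle threshold p ~ 1/n. Asymptotically E[X] ~ (c³/6)·n^{3(1−α)} = (1³/6)·n^{1} → ∞; triangles are abundant w.h.p.

E[X] ≈ 33.6683; in regime p = Θ(1/n^{2/3}) E[X] diverges (above the triangle threshold p ~ 1/n).


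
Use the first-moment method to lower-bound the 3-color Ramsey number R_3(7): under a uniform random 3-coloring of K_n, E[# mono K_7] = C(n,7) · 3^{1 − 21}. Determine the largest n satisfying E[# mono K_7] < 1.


We need C(n, 7) · 3^{1 − 21} < 1, i.e. C(n, 7) < 3^{21 − 1} = 3486784401.
Check values of n near the boundary:
  n = 79: C(79, 7) = 2898753715; 2898753715 < 3486784401? YES
  n = 80: C(80, 7) = 3176716400; 3176716400 < 3486784401? YES
  n = 81: C(81, 7) = 3477216600; 3477216600 < 3486784401? YES
  n = 82: C(82, 7) = 3801756816; 3801756816 < 3486784401? NO
  n = 83: C(83, 7) = 4151918628; 4151918628 < 3486784401? NO
The largest n with C(n, 7) < 3486784401 is n = 81 (where E[X] = 42928600/43046721 ≈ 0.9972560). Hence R_3(7) > 81, i.e. R_3(7) ≥ 82.

Largest n = 81; hence R_3(7) > 81.


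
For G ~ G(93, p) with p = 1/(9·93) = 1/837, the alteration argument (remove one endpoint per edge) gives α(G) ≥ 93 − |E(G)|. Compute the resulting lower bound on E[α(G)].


E[|E(G)|] = C(93, 2)·p = 4278 · (1/837) = 46/9.
E[α(G)] ≥ n − E[|E(G)|] = 93 − 46/9 = 791/9.
Numerically: ≈ 87.888889.
(This is only a lower bound; the true E[α(G)] may be larger.)

E[α(G)] ≥ 791/9 ≈ 87.888889.


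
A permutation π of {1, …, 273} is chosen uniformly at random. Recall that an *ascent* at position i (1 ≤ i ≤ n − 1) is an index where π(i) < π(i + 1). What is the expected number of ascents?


Write X = Σ X_I over i = 1, …, 272, with X_I the indicator of one ascent.
There are 272 indicators.
For each fixed i, the pair (π(i), π(i+1)) is a uniformly random ordered pair of distinct values from {1, …, 273}; by symmetry P[π(i) < π(i+1)] = 1/2.
By linearity: E[X] = 272 · (1/2) = (273 − 1) · (1/2) = 136 ≈ 136.00000.

E[X] = 136 = 136.00000.


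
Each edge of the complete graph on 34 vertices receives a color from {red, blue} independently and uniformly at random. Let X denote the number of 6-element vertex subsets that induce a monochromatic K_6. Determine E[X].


Let X = Σ_S X_S over the C(34, 6) = 1344904 subsets S of size 6, where X_S = 1 if the K_6 on S is monochromatic.
For a fixed S, the K_6 on S has C(6, 2) = 15 edges. P[all 15 edges red] = (1/2)^15, and likewise for blue, so P[monochromatic] = 2·(1/2)^15 = 2^{1 − 15} = 1/16384.
Summing: E[X] = C(34, 6) · 2^{1 − 15} = 1344904 · 1/16384 = 168113/2048.
Numerically: E[X] ≈ 82.0864.

E[X] = C(34,6)·2^(1−C(6,2)) = 168113/2048 ≈ 82.0864.


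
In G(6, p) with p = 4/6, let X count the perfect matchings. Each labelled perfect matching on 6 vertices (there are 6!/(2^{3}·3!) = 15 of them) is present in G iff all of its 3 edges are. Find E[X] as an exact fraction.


K_6 has 6!/(2^{3}·3!) = 15 labelled perfect matchings.
For each such perfect matching H, let X_H = 1 if all 3 edges of H are present in G. Then P[X_H = 1] = p^{3} = (2/3)^{3} = 8/27.
By linearity of expectation: E[X] = Σ_H E[X_H] = 15 · p^{3} = 15 · 8/27 = 40/9.
Numerically: E[X] ≈ 4.444.

E[X] = 15 · (2/3)^{3} = 40/9 ≈ 4.444.


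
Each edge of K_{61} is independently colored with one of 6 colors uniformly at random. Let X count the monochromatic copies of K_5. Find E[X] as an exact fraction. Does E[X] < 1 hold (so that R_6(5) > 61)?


E[X] = C(61, 5) · 6^{1 − 10} = 5949147 · 6^{−9} = 5949147/10077696.
As a reduced fraction: E[X] = 1983049/3359232 ≈ 0.5903281.
Is E[X] < 1? YES.
Since E[X] < 1, there exists a 6-coloring of K_{61} with no monochromatic K_5; hence R_6(5) > 61.

E[X] = 1983049/3359232 ≈ 0.5903281; E[X] < 1, so R_6(5) > 61.


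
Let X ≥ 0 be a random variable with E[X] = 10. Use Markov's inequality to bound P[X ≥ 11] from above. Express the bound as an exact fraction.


μ = E[X] = 10, a = 11.
Markov: P[X ≥ 11] ≤ μ/a = (10)/11 = 10/11.
Numerically: ≈ 0.909091.
(Since a = 11 > μ = 10.000000, the bound 10/11 is < 1 and informative.)

P[X ≥ 11] ≤ 10/11 ≈ 0.909091.


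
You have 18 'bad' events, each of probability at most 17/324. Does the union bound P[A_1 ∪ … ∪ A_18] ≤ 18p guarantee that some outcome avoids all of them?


Union bound: P[∪_{i=1}^{18} A_i] ≤ Σ_i P[A_i] ≤ 18·p = 18·(17/324) = 17/18.
Numerically: 17/18 ≈ 0.9444.
Is 17/18 < 1? YES.
Since P[∪ A_i] ≤ 17/18 < 1, the complement has P[∩ A_i^c] ≥ 1 − 17/18 = 1/18 > 0, so some outcome avoids every A_i.

18·p = 17/18 ≈ 0.9444; existence CERTIFIED by the union bound.


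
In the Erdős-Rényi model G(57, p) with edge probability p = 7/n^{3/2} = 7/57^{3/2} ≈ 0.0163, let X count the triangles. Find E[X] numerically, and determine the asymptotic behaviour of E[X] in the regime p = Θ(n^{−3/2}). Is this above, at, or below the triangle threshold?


Number of potential triangles: C(57, 3) = 29260.
Each occurs with probability p³ ≈ (0.0163)³ ≈ 4.30385e-06.
By linearity: E[X] = C(57, 3)·p³ ≈ 29260 · 4.30385e-06 ≈ 0.126.
Since α = 3/2 > 1, p = c/n^{3/2} = o(1/n) is below the triangle threshold p ~ 1/n. Asymptotically E[X] ~ (c³/6)·n^{3(1−α)} = (7³/6)·n^{-1.5} → 0, so by Markov's inequality G has no triangles w.h.p.

E[X] ≈ 0.126; in regime p = Θ(1/n^{3/2}) E[X] tends to 0 (below the triangle threshold p ~ 1/n).


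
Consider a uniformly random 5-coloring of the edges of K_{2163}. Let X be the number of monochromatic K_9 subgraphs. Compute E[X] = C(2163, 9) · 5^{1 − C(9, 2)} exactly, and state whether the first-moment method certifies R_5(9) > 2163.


E[X] = C(2163, 9) · 5^{1 − 36} = 2808716806866462450348390 · 5^{−35} = 2808716806866462450348390/2910383045673370361328125.
As a reduced fraction: E[X] = 561743361373292490069678/582076609134674072265625 ≈ 0.965.
Is E[X] < 1? YES.
Since E[X] < 1, there exists a 5-coloring of K_{2163} with no monochromatic K_9; hence R_5(9) > 2163.

E[X] = 561743361373292490069678/582076609134674072265625 ≈ 0.965; E[X] < 1, so R_5(9) > 2163.


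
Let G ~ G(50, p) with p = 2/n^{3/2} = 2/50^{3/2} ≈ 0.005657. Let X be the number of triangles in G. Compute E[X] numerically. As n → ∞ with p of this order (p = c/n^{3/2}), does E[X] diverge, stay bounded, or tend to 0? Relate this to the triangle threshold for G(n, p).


Number of potential triangles: C(50, 3) = 19600.
Each occurs with probability p³ ≈ (0.005657)³ ≈ 1.810193e-07.
By linearity: E[X] = C(50, 3)·p³ ≈ 19600 · 1.810193e-07 ≈ 0.0035.
Since α = 3/2 > 1, p = c/n^{3/2} = o(1/n) is below the triangle threshold p ~ 1/n. Asymptotically E[X] ~ (c³/6)·n^{3(1−α)} = (2³/6)·n^{-1.5} → 0, so by Markov's inequality G has no triangles w.h.p.

E[X] ≈ 0.0035; in regime p = Θ(1/n^{3/2}) E[X] tends to 0 (below the triangle threshold p ~ 1/n).


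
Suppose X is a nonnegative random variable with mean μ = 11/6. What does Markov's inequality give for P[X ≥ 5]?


μ = E[X] = 11/6, a = 5.
Markov: P[X ≥ 5] ≤ μ/a = (11/6)/5 = 11/30.
Numerically: ≈ 0.36667.
(Since a = 5 > μ = 1.83333, the bound 11/30 is < 1 and informative.)

P[X ≥ 5] ≤ 11/30 ≈ 0.36667.


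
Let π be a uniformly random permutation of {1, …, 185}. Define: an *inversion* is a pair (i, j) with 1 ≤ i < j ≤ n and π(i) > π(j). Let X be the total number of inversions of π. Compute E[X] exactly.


Write X = Σ X_I over the C(185, 2) = 17020 pairs i < j, with X_I the indicator of one inversion.
There are 17020 indicators.
For each fixed pair i < j, the values π(i) and π(j) are two distinct elements of {1, …, 185} in uniformly random order; by symmetry P[π(i) > π(j)] = 1/2.
By linearity: E[X] = 17020 · (1/2) = C(185, 2) · (1/2) = 17020/2 = 8510 ≈ 8510.000000.

E[X] = 8510 = 8510.000000.


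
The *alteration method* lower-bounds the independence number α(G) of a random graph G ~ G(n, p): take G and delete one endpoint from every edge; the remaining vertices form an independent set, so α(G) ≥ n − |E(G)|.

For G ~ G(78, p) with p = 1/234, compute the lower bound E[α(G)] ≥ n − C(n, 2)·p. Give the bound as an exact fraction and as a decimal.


E[|E(G)|] = C(78, 2)·p = 3003 · (1/234) = 77/6.
E[α(G)] ≥ n − E[|E(G)|] = 78 − 77/6 = 391/6.
Numerically: ≈ 65.167.
(This is only a lower bound; the true E[α(G)] may be larger.)

E[α(G)] ≥ 391/6 ≈ 65.167.


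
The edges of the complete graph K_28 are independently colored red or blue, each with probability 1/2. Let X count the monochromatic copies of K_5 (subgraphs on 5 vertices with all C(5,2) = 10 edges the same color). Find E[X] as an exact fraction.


Let X = Σ_S X_S over the C(28, 5) = 98280 subsets S of size 5, where X_S = 1 if the K_5 on S is monochromatic.
For a fixed S, the K_5 on S has C(5, 2) = 10 edges. P[all 10 edges red] = (1/2)^10, and likewise for blue, so P[monochromatic] = 2·(1/2)^10 = 2^{1 − 10} = 1/512.
By linearity of expectation: E[X] = C(28, 5) · 2^{1 − 10} = 98280 · 1/512 = 12285/64.
Numerically: E[X] ≈ 191.9531.

E[X] = C(28,5)·2^(1−C(5,2)) = 12285/64 ≈ 191.9531.


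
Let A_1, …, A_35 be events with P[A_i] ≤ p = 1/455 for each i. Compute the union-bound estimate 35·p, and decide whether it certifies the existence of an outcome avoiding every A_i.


Union bound: P[∪_{i=1}^{35} A_i] ≤ Σ_i P[A_i] ≤ 35·p = 35·(1/455) = 1/13.
Numerically: 1/13 ≈ 0.077.
Is 1/13 < 1? YES.
Since P[∪ A_i] ≤ 1/13 < 1, the complement has P[∩ A_i^c] ≥ 1 − 1/13 = 12/13 > 0, so some outcome avoids every A_i.

35·p = 1/13 ≈ 0.077; existence CERTIFIED by the union bound.


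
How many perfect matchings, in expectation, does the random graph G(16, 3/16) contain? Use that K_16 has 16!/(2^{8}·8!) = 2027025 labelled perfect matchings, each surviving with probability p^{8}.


K_16 has 16!/(2^{8}·8!) = 2027025 labelled perfect matchings.
For each such perfect matching H, let X_H = 1 if all 8 edges of H are present in G. Then P[X_H = 1] = p^{8} = (3/16)^{8} = 6561/4294967296.
By linearity of expectation: E[X] = Σ_H E[X_H] = 2027025 · p^{8} = 2027025 · 6561/4294967296 = 13299311025/4294967296.
Numerically: E[X] ≈ 3.096.

E[X] = 2027025 · (3/16)^{8} = 13299311025/4294967296 ≈ 3.096.


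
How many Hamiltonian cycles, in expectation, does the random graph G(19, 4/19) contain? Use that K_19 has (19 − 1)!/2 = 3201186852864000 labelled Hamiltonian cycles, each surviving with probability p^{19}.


K_19 has (19 − 1)!/2 = 3201186852864000 labelled Hamiltonian cycles.
For each such Hamiltonian cycle H, let X_H = 1 if all 19 edges of H are present in G. Then P[X_H = 1] = p^{19} = (4/19)^{19} = 274877906944/1978419655660313589123979.
Summing the indicators: E[X] = Σ_H E[X_H] = 3201186852864000 · p^{19} = 3201186852864000 · 274877906944/1978419655660313589123979 = 879935541851906811887616000/1978419655660313589123979.
Numerically: E[X] ≈ 444.8.

E[X] = 3201186852864000 · (4/19)^{19} = 879935541851906811887616000/1978419655660313589123979 ≈ 444.8.


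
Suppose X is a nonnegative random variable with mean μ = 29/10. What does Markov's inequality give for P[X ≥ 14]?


μ = E[X] = 29/10, a = 14.
Markov: P[X ≥ 14] ≤ μ/a = (29/10)/14 = 29/140.
Numerically: ≈ 0.2071.
(Since a = 14 > μ = 2.9000, the bound 29/140 is < 1 and informative.)

P[X ≥ 14] ≤ 29/140 ≈ 0.2071.


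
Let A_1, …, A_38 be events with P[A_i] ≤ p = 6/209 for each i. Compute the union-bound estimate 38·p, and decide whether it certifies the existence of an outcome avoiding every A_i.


Union bound: P[∪_{i=1}^{38} A_i] ≤ Σ_i P[A_i] ≤ 38·p = 38·(6/209) = 12/11.
Numerically: 12/11 ≈ 1.0909091.
Is 12/11 < 1? NO.
Since the bound 12/11 is ≥ 1, the union bound is uninformative here; it does NOT by itself certify existence.

38·p = 12/11 ≈ 1.0909091; existence NOT certified by the union bound.


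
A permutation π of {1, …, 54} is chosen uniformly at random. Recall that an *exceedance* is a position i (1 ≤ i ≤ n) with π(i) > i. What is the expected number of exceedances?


Write X = Σ_{i=1}^{54} X_i, where X_i = 1_{π(i) > i}.
For each fixed i, π(i) is uniform over {1, …, 54} (marginal of a uniform permutation), so P[π(i) > i] = (n − i)/n. Summing: Σ_{i=1}^{54} (n − i)/n = (0 + 1 + … + 53)/54 = 54(54 − 1)/(2·54) = (54 − 1)/2.
Hence E[X] = Σ_{i=1}^{54} (54 − i)/54 = 53/2 ≈ 26.500000.

E[X] = 53/2 = 26.500000.


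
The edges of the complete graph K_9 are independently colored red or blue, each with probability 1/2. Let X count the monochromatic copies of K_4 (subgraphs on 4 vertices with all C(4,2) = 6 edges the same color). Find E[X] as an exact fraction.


Let X = Σ_S X_S over the C(9, 4) = 126 subsets S of size 4, where X_S = 1 if the K_4 on S is monochromatic.
For a fixed S, the K_4 on S has C(4, 2) = 6 edges. P[all 6 edges red] = (1/2)^6, and likewise for blue, so P[monochromatic] = 2·(1/2)^6 = 2^{1 − 6} = 1/32.
By linearity of expectation: E[X] = C(9, 4) · 2^{1 − 6} = 126 · 1/32 = 63/16.
Numerically: E[X] ≈ 3.9375.

E[X] = C(9,4)·2^(1−C(4,2)) = 63/16 ≈ 3.9375.


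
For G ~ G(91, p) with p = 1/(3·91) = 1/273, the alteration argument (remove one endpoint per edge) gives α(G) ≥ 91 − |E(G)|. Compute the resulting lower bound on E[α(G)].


E[|E(G)|] = C(91, 2)·p = 4095 · (1/273) = 15.
E[α(G)] ≥ n − E[|E(G)|] = 91 − 15 = 76.
Numerically: ≈ 76.000.
(This is only a lower bound; the true E[α(G)] may be larger.)

E[α(G)] ≥ 76 ≈ 76.000.


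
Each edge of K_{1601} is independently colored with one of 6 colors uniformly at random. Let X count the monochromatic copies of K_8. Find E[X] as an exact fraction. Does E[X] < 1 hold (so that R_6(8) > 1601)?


E[X] = C(1601, 8) · 6^{1 − 28} = 1051968746851785076600 · 6^{−27} = 1051968746851785076600/1023490369077469249536.
As a reduced fraction: E[X] = 131496093356473134575/127936296134683656192 ≈ 1.02782.
Is E[X] < 1? NO.
Since E[X] ≥ 1, the first-moment bound is inconclusive at n = 1601; it does NOT by itself certify R_6(8) > 1601.

E[X] = 131496093356473134575/127936296134683656192 ≈ 1.02782; E[X] ≥ 1; first-moment method inconclusive here.


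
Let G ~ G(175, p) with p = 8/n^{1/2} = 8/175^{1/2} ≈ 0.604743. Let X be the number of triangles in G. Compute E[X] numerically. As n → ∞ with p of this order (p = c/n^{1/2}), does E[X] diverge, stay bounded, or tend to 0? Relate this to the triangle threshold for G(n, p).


Number of potential triangles: C(175, 3) = 877975.
Each occurs with probability p³ ≈ (0.604743)³ ≈ 2.21163212e-01.
By linearity: E[X] = C(175, 3)·p³ ≈ 877975 · 2.21163212e-01 ≈ 194175.770735.
Since α = 1/2 < 1, p = c/n^{1/2} ≫ 1/n is above the triangle threshold p ~ 1/n. Asymptotically E[X] ~ (c³/6)·n^{3(1−α)} = (8³/6)·n^{1.5} → ∞; triangles are abundant w.h.p.

E[X] ≈ 194175.770735; in regime p = Θ(1/n^{1/2}) E[X] diverges (above the triangle threshold p ~ 1/n).


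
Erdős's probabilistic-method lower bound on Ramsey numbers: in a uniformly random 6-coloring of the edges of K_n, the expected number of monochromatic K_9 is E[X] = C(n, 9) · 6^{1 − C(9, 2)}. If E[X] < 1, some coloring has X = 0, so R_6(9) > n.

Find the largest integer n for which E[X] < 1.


We need C(n, 9) · 6^{1 − 36} < 1, i.e. C(n, 9) < 6^{36 − 1} = 1719070799748422591028658176.
Check values of n near the boundary:
  n = 4405: C(4405, 9) = 1706862792900636302463627150; 1706862792900636302463627150 < 1719070799748422591028658176? YES
  n = 4406: C(4406, 9) = 1710356485221788389505285700; 1710356485221788389505285700 < 1719070799748422591028658176? YES
  n = 4407: C(4407, 9) = 1713856532599459170657070050; 1713856532599459170657070050 < 1719070799748422591028658176? YES
  n = 4408: C(4408, 9) = 1717362945146264156457459600; 1717362945146264156457459600 < 1719070799748422591028658176? YES
  n = 4409: C(4409, 9) = 1720875732988608787686577131; 1720875732988608787686577131 < 1719070799748422591028658176? NO
The largest n with C(n, 9) < 1719070799748422591028658176 is n = 4408 (where E[X] = 35778394690547169926197075/35813974994758803979763712 ≈ 0.999). Hence R_6(9) > 4408, i.e. R_6(9) ≥ 4409.

Largest n = 4408; hence R_6(9) > 4408.


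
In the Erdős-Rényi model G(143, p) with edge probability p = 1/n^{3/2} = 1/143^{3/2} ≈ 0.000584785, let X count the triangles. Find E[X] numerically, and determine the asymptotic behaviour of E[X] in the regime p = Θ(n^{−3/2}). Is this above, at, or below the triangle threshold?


Number of potential triangles: C(143, 3) = 477191.
Each occurs with probability p³ ≈ (0.000584785)³ ≈ 1.99980584e-10.
By linearity: E[X] = C(143, 3)·p³ ≈ 477191 · 1.99980584e-10 ≈ 0.000095.
Since α = 3/2 > 1, p = c/n^{3/2} = o(1/n) is below the triangle threshold p ~ 1/n. Asymptotically E[X] ~ (c³/6)·n^{3(1−α)} = (1³/6)·n^{-1.5} → 0, so by Markov's inequality G has no triangles w.h.p.

E[X] ≈ 0.000095; in regime p = Θ(1/n^{3/2}) E[X] tends to 0 (below the triangle threshold p ~ 1/n).


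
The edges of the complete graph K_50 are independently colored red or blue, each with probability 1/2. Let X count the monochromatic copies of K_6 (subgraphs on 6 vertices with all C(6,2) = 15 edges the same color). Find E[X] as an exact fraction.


Let X = Σ_S X_S over the C(50, 6) = 15890700 subsets S of size 6, where X_S = 1 if the K_6 on S is monochromatic.
For a fixed S, the K_6 on S has C(6, 2) = 15 edges. P[all 15 edges red] = (1/2)^15, and likewise for blue, so P[monochromatic] = 2·(1/2)^15 = 2^{1 − 15} = 1/16384.
By linearity of expectation: E[X] = C(50, 6) · 2^{1 − 15} = 15890700 · 1/16384 = 3972675/4096.
Numerically: E[X] ≈ 969.891357.

E[X] = C(50,6)·2^(1−C(6,2)) = 3972675/4096 ≈ 969.891357.


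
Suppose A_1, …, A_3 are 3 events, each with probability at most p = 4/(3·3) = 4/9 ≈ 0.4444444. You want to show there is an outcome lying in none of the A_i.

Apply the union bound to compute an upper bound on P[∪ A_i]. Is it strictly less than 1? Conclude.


Union bound: P[∪_{i=1}^{3} A_i] ≤ Σ_i P[A_i] ≤ 3·p = 3·(4/9) = 4/3.
Numerically: 4/3 ≈ 1.3333333.
Is 4/3 < 1? NO.
Since the bound 4/3 is ≥ 1, the union bound is uninformative here; it does NOT by itself certify existence.

3·p = 4/3 ≈ 1.3333333; existence NOT certified by the union bound.


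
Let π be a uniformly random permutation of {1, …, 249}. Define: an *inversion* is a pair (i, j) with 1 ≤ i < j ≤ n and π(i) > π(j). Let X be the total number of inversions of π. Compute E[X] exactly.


Write X = Σ X_I over the C(249, 2) = 30876 pairs i < j, with X_I the indicator of one inversion.
There are 30876 indicators.
For each fixed pair i < j, the values π(i) and π(j) are two distinct elements of {1, …, 249} in uniformly random order; by symmetry P[π(i) > π(j)] = 1/2.
By linearity: E[X] = 30876 · (1/2) = C(249, 2) · (1/2) = 30876/2 = 15438 ≈ 15438.00000.

E[X] = 15438 = 15438.00000.


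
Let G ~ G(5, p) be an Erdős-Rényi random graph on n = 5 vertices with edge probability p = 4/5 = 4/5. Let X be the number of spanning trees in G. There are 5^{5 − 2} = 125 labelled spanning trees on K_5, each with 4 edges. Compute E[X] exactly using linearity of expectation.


K_5 has 5^{5 − 2} = 125 labelled spanning trees.
For each such spanning tree H, let X_H = 1 if all 4 edges of H are present in G. Then P[X_H = 1] = p^{4} = (4/5)^{4} = 256/625.
Summing the indicators: E[X] = Σ_H E[X_H] = 125 · p^{4} = 125 · 256/625 = 256/5.
Numerically: E[X] ≈ 51.2.

E[X] = 125 · (4/5)^{4} = 256/5 ≈ 51.2.


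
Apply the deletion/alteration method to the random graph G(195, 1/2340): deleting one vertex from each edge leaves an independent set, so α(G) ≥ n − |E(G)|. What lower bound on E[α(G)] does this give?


E[|E(G)|] = C(195, 2)·p = 18915 · (1/2340) = 97/12.
E[α(G)] ≥ n − E[|E(G)|] = 195 − 97/12 = 2243/12.
Numerically: ≈ 186.917.
(This is only a lower bound; the true E[α(G)] may be larger.)

E[α(G)] ≥ 2243/12 ≈ 186.917.


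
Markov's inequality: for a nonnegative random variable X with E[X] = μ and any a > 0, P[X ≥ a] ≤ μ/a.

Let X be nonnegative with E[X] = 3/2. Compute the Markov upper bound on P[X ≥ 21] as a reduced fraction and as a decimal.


μ = E[X] = 3/2, a = 21.
Markov: P[X ≥ 21] ≤ μ/a = (3/2)/21 = 1/14.
Numerically: ≈ 0.07143.
(Since a = 21 > μ = 1.50000, the bound 1/14 is < 1 and informative.)

P[X ≥ 21] ≤ 1/14 ≈ 0.07143.


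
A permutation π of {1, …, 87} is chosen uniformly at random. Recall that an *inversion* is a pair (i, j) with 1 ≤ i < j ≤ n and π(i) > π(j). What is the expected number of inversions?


Write X = Σ X_I over the C(87, 2) = 3741 pairs i < j, with X_I the indicator of one inversion.
There are 3741 indicators.
For each fixed pair i < j, the values π(i) and π(j) are two distinct elements of {1, …, 87} in uniformly random order; by symmetry P[π(i) > π(j)] = 1/2.
By linearity: E[X] = 3741 · (1/2) = C(87, 2) · (1/2) = 3741/2 = 3741/2 ≈ 1870.500000.

E[X] = 3741/2 = 1870.500000.


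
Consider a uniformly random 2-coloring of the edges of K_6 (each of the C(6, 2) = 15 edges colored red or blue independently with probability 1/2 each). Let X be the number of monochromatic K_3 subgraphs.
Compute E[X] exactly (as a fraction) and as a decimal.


Let X = Σ_S X_S over the C(6, 3) = 20 subsets S of size 3, where X_S = 1 if the K_3 on S is monochromatic.
For a fixed S, the K_3 on S has C(3, 2) = 3 edges. P[all 3 edges red] = (1/2)^3, and likewise for blue, so P[monochromatic] = 2·(1/2)^3 = 2^{1 − 3} = 1/4.
Summing: E[X] = C(6, 3) · 2^{1 − 3} = 20 · 1/4 = 5.
Numerically: E[X] ≈ 5.000000.

E[X] = C(6,3)·2^(1−C(3,2)) = 5 ≈ 5.000000.


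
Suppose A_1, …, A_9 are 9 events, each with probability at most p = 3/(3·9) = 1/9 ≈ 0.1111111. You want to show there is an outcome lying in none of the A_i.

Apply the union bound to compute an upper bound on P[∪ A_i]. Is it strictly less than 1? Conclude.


Union bound: P[∪_{i=1}^{9} A_i] ≤ Σ_i P[A_i] ≤ 9·p = 9·(1/9) = 1.
Numerically: 1 ≈ 1.0000000.
Is 1 < 1? NO.
Since the bound 1 is ≥ 1, the union bound is uninformative here; it does NOT by itself certify existence.

9·p = 1 ≈ 1.0000000; existence NOT certified by the union bound.


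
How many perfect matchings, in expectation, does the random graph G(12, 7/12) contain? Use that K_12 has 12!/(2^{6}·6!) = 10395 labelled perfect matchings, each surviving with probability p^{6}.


K_12 has 12!/(2^{6}·6!) = 10395 labelled perfect matchings.
For each such perfect matching H, let X_H = 1 if all 6 edges of H are present in G. Then P[X_H = 1] = p^{6} = (7/12)^{6} = 117649/2985984.
Summing the indicators: E[X] = Σ_H E[X_H] = 10395 · p^{6} = 10395 · 117649/2985984 = 45294865/110592.
Numerically: E[X] ≈ 409.567.

E[X] = 10395 · (7/12)^{6} = 45294865/110592 ≈ 409.567.


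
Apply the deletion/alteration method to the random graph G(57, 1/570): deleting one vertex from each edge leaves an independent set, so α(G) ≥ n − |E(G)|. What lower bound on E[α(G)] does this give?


E[|E(G)|] = C(57, 2)·p = 1596 · (1/570) = 14/5.
E[α(G)] ≥ n − E[|E(G)|] = 57 − 14/5 = 271/5.
Numerically: ≈ 54.20000.
(This is only a lower bound; the true E[α(G)] may be larger.)

E[α(G)] ≥ 271/5 ≈ 54.20000.


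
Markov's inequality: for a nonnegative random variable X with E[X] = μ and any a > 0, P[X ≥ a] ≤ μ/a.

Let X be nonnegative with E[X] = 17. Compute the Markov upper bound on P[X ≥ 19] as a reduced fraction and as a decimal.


μ = E[X] = 17, a = 19.
Markov: P[X ≥ 19] ≤ μ/a = (17)/19 = 17/19.
Numerically: ≈ 0.895.
(Since a = 19 > μ = 17.000, the bound 17/19 is < 1 and informative.)

P[X ≥ 19] ≤ 17/19 ≈ 0.895.


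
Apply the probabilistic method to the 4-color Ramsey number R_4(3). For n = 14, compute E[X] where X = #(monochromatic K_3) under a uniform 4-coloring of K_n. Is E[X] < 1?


E[X] = C(14, 3) · 4^{1 − 3} = 364 · 4^{−2} = 364/16.
As a reduced fraction: E[X] = 91/4 ≈ 22.75000.
Is E[X] < 1? NO.
Since E[X] ≥ 1, the first-moment bound is inconclusive at n = 14; it does NOT by itself certify R_4(3) > 14.

E[X] = 91/4 ≈ 22.75000; E[X] ≥ 1; first-moment method inconclusive here.


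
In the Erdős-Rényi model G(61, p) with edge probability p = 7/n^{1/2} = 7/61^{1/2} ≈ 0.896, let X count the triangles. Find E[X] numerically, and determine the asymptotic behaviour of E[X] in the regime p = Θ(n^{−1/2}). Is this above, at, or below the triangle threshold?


Number of potential triangles: C(61, 3) = 35990.
Each occurs with probability p³ ≈ (0.896)³ ≈ 7.19945e-01.
By linearity: E[X] = C(61, 3)·p³ ≈ 35990 · 7.19945e-01 ≈ 25910.823.
Since α = 1/2 < 1, p = c/n^{1/2} ≫ 1/n is above the triangle threshold p ~ 1/n. Asymptotically E[X] ~ (c³/6)·n^{3(1−α)} = (7³/6)·n^{1.5} → ∞; triangles are abundant w.h.p.

E[X] ≈ 25910.823; in regime p = Θ(1/n^{1/2}) E[X] diverges (above the triangle threshold p ~ 1/n).


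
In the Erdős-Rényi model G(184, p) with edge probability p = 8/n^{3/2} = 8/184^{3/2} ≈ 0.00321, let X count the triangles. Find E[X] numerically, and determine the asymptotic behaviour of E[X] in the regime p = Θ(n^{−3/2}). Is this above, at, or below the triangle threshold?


Number of potential triangles: C(184, 3) = 1021384.
Each occurs with probability p³ ≈ (0.00321)³ ≈ 3.29299e-08.
By linearity: E[X] = C(184, 3)·p³ ≈ 1021384 · 3.29299e-08 ≈ 0.034.
Since α = 3/2 > 1, p = c/n^{3/2} = o(1/n) is below the triangle threshold p ~ 1/n. Asymptotically E[X] ~ (c³/6)·n^{3(1−α)} = (8³/6)·n^{-1.5} → 0, so by Markov's inequality G has no triangles w.h.p.

E[X] ≈ 0.034; in regime p = Θ(1/n^{3/2}) E[X] tends to 0 (below the triangle threshold p ~ 1/n).


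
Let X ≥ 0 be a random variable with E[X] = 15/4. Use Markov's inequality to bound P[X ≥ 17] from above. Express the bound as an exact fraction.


μ = E[X] = 15/4, a = 17.
Markov: P[X ≥ 17] ≤ μ/a = (15/4)/17 = 15/68.
Numerically: ≈ 0.2206.
(Since a = 17 > μ = 3.7500, the bound 15/68 is < 1 and informative.)

P[X ≥ 17] ≤ 15/68 ≈ 0.2206.


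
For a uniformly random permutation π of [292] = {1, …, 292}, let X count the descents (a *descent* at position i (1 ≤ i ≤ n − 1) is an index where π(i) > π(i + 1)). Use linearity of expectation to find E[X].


Write X = Σ X_I over i = 1, …, 291, with X_I the indicator of one descent.
There are 291 indicators.
For each fixed i, the pair (π(i), π(i+1)) is a uniformly random ordered pair of distinct values from {1, …, 292}; by symmetry P[π(i) > π(i+1)] = 1/2.
By linearity: E[X] = 291 · (1/2) = (292 − 1) · (1/2) = 291/2 ≈ 145.500.

E[X] = 291/2 = 145.500.


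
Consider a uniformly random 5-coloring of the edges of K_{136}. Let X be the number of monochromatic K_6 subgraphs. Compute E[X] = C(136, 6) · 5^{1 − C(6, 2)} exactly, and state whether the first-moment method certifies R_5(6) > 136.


E[X] = C(136, 6) · 5^{1 − 15} = 7858539612 · 5^{−14} = 7858539612/6103515625.
As a reduced fraction: E[X] = 7858539612/6103515625 ≈ 1.2875431.
Is E[X] < 1? NO.
Since E[X] ≥ 1, the first-moment bound is inconclusive at n = 136; it does NOT by itself certify R_5(6) > 136.

E[X] = 7858539612/6103515625 ≈ 1.2875431; E[X] ≥ 1; first-moment method inconclusive here.
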